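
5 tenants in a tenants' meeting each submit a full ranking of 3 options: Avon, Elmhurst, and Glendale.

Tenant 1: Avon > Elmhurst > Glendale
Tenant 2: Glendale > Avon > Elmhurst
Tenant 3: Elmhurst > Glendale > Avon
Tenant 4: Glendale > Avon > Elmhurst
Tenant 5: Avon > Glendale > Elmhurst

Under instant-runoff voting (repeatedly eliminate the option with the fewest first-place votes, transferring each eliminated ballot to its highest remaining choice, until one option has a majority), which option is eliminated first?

Elmhurst

Round 1: Avon 2, Glendale 2, Elmhurst 1. Elmhurst has the fewest and is eliminated.
Round 2: Glendale 3, Avon 2. Glendale has a majority.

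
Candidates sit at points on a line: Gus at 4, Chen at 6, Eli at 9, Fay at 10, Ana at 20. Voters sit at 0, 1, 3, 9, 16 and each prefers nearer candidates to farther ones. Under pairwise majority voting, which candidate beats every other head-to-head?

Gus

With single-peaked preferences on a line, the Condorcet winner is the candidate closest to the median voter.
The median voter (position 3) is closest to Gus at 4.
Check: Gus vs Chen — voters closer to Gus: 3 of 5.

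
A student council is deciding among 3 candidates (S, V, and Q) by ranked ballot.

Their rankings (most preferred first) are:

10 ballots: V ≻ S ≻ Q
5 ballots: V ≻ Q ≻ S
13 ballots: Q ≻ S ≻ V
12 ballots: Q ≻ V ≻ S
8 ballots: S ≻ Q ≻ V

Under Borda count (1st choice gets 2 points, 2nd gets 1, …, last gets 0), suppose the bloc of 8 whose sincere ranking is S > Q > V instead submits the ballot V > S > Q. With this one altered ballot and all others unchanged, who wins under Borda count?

Borda totals with the altered ballot: S 31, V 58, Q 55.
The switch changes the winner from Q to V.

V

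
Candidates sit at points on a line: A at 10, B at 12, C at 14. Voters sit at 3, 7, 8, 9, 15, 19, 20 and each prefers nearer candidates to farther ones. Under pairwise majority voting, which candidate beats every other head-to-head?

With single-peaked preferences on a line, the Condorcet winner is the candidate closest to the median voter.
The median voter (position 9) is closest to A at 10.
Check: A vs C — voters closer to A: 4 of 7.

A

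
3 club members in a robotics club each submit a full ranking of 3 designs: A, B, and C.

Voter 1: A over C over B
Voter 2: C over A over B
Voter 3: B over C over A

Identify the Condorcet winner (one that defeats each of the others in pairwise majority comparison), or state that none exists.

C

Head-to-head results (3 voters total):
A vs B: A wins 2–1.
A vs C: C wins 2–1.
B vs C: C wins 2–1.
C beats each rival — A (2–1), B (2–1) — so C is the Condorcet winner.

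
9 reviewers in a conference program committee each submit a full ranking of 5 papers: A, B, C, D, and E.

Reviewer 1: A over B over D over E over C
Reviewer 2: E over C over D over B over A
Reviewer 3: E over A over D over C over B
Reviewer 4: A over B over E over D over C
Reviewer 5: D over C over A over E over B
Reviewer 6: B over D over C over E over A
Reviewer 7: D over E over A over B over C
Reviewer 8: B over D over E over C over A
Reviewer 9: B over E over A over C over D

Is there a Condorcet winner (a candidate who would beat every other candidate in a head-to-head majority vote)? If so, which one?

No Condorcet winner

Head-to-head results (9 voters total):
A vs B: A wins 5–4.
A vs C: A wins 5–4.
A vs D: D wins 5–4.
A vs E: E wins 6–3.
B vs C: B wins 6–3.
B vs D: B wins 5–4.
B vs E: B wins 5–4.
C vs D: D wins 7–2.
C vs E: E wins 7–2.
D vs E: D wins 5–4.
No candidate beats all others: A beats B beats D beats A, a majority cycle.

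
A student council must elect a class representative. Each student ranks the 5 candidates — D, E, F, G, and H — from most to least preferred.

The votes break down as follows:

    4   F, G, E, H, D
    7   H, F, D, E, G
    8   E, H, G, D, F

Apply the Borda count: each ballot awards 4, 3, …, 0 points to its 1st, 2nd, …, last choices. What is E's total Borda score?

47

Borda scores:
  D: 4·0 + 7·2 + 8·1 = 22
  E: 4·2 + 7·1 + 8·4 = 47
  F: 4·4 + 7·3 + 8·0 = 37
  G: 4·3 + 7·0 + 8·2 = 28
  H: 4·1 + 7·4 + 8·3 = 56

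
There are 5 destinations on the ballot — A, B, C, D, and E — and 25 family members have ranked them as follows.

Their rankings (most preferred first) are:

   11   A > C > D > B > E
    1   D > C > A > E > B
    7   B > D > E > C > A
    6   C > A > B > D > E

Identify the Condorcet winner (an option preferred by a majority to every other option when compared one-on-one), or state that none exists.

Head-to-head results (25 voters total):
A vs B: A wins 18–7.
A vs C: C wins 14–11.
A vs D: A wins 17–8.
A vs E: A wins 18–7.
B vs C: C wins 18–7.
B vs D: B wins 13–12.
B vs E: B wins 24–1.
C vs D: C wins 17–8.
C vs E: C wins 18–7.
D vs E: D wins 25–0.
C beats each rival — A (14–11), B (18–7), D (17–8), E (18–7) — so C is the Condorcet winner.

C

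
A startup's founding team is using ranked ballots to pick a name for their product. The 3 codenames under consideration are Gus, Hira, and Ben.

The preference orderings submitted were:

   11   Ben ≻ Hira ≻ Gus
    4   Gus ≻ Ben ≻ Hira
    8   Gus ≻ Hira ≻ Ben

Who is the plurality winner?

First-place vote totals:
  Gus: 12
  Hira: 0
  Ben: 11
Gus has the most first-place votes.

Gus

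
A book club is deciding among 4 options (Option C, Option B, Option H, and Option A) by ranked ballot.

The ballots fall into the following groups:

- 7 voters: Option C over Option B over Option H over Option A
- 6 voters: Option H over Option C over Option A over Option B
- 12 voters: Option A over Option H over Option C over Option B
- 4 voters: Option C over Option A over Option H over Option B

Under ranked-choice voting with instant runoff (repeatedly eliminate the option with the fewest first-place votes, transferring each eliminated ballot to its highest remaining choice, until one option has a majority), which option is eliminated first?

Round 1: Option A 12, Option C 11, Option H 6, Option B 0. Option B has the fewest and is eliminated.
Round 2: Option A 12, Option C 11, Option H 6. Option H has the fewest and is eliminated.
Round 3: Option C 17, Option A 12. Option C has a majority.

Option B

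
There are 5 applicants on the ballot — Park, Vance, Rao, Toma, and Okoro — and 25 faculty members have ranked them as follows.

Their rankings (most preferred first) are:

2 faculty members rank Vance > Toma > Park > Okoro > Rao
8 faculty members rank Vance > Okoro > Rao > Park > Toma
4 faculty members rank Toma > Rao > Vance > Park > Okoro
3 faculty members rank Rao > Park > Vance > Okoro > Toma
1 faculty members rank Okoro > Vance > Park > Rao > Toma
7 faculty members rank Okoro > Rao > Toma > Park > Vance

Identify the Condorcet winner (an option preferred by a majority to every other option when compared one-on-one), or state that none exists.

No Condorcet winner

Head-to-head results (25 voters total):
Park vs Vance: Vance wins 15–10.
Park vs Rao: Rao wins 22–3.
Park vs Toma: Toma wins 13–12.
Park vs Okoro: Okoro wins 16–9.
Vance vs Rao: Rao wins 14–11.
Vance vs Toma: Vance wins 14–11.
Vance vs Okoro: Vance wins 17–8.
Rao vs Toma: Rao wins 19–6.
Rao vs Okoro: Okoro wins 18–7.
Toma vs Okoro: Okoro wins 19–6.
No candidate beats all others: Vance beats Okoro beats Rao beats Vance, a majority cycle.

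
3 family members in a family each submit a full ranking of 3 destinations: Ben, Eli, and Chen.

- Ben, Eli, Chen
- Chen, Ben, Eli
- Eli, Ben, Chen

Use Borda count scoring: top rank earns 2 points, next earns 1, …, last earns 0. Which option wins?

Ben

Borda scores:
  Ben: 2 + 1 + 1 = 4
  Eli: 1 + 0 + 2 = 3
  Chen: 0 + 2 + 0 = 2
Ben has the highest total.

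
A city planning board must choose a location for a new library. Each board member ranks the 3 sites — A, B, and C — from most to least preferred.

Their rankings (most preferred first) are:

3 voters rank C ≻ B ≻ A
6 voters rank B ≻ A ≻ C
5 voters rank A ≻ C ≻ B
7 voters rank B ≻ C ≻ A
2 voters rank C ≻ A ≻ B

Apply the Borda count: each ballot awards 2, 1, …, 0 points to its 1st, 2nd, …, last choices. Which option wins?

Borda scores:
  A: 3·0 + 6·1 + 5·2 + 7·0 + 2·1 = 18
  B: 3·1 + 6·2 + 5·0 + 7·2 + 2·0 = 29
  C: 3·2 + 6·0 + 5·1 + 7·1 + 2·2 = 22
B has the highest total.

B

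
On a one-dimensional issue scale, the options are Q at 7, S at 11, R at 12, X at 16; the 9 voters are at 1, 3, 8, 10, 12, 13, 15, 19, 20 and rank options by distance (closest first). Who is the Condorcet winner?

R

With single-peaked preferences on a line, the Condorcet winner is the candidate closest to the median voter.
The median voter (position 12) is closest to R at 12.
Check: R vs X — voters closer to R: 6 of 9.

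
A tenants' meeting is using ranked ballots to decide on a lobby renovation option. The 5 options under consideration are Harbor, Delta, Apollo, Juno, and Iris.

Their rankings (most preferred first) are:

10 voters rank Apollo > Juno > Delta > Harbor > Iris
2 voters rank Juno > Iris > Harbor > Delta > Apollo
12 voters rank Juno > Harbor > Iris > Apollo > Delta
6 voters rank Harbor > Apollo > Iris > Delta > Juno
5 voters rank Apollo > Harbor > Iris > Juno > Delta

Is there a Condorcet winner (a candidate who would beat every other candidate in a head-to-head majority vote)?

No

Head-to-head results (35 voters total):
Harbor vs Delta: Harbor wins 25–10.
Harbor vs Apollo: Harbor wins 20–15.
Harbor vs Juno: Juno wins 24–11.
Harbor vs Iris: Harbor wins 33–2.
Delta vs Apollo: Apollo wins 33–2.
Delta vs Juno: Juno wins 29–6.
Delta vs Iris: Iris wins 25–10.
Apollo vs Juno: Apollo wins 21–14.
Apollo vs Iris: Apollo wins 21–14.
Juno vs Iris: Juno wins 24–11.
No candidate beats all others: Harbor beats Apollo beats Juno beats Harbor, a majority cycle.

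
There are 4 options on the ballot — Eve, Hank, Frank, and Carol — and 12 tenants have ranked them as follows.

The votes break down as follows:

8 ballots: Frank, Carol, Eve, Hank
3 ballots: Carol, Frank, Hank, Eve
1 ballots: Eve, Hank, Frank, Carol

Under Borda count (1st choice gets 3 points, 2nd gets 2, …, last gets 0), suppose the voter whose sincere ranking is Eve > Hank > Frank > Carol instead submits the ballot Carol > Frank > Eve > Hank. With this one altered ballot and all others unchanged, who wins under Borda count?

Frank

Borda totals with the altered ballot: Eve 9, Hank 3, Frank 32, Carol 28.
The winner is unchanged: still Frank.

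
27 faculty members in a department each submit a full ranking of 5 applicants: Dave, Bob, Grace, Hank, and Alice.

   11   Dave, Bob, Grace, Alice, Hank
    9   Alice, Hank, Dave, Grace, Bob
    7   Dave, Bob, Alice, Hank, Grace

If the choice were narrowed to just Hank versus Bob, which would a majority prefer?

Ballots ranking Hank above Bob: 9.
Ballots ranking Bob above Hank: 11+7 = 18.
Bob wins the head-to-head, 18–9.

Bob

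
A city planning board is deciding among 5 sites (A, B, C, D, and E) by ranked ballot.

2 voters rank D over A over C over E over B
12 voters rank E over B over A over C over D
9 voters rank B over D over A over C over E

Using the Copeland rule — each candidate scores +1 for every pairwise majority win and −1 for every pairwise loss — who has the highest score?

E

Pairwise results:
  A vs B: B wins 21–2.
  A vs C: A wins 23–0.
  A vs D: A wins 12–11.
  A vs E: E wins 12–11.
  B vs C: B wins 21–2.
  B vs D: B wins 21–2.
  B vs E: E wins 14–9.
  C vs D: C wins 12–11.
  C vs E: E wins 12–11.
  D vs E: E wins 12–11.
Copeland scores (wins − losses):
  A: 2 − 2 = 0
  B: 3 − 1 = 2
  C: 1 − 3 = -2
  D: 0 − 4 = -4
  E: 4 − 0 = 4
E has the best Copeland score.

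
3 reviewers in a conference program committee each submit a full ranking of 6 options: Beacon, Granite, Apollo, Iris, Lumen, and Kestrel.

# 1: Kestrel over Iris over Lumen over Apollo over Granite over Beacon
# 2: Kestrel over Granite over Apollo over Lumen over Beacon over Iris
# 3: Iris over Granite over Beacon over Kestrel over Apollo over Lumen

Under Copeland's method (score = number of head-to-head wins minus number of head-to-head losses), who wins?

Kestrel

Pairwise results:
  Beacon vs Granite: Granite wins 3–0.
  Beacon vs Apollo: Apollo wins 2–1.
  Beacon vs Iris: Iris wins 2–1.
  Beacon vs Lumen: Lumen wins 2–1.
  Beacon vs Kestrel: Kestrel wins 2–1.
  Granite vs Apollo: Granite wins 2–1.
  Granite vs Iris: Iris wins 2–1.
  Granite vs Lumen: Granite wins 2–1.
  Granite vs Kestrel: Kestrel wins 2–1.
  Apollo vs Iris: Iris wins 2–1.
  Apollo vs Lumen: Apollo wins 2–1.
  Apollo vs Kestrel: Kestrel wins 3–0.
  Iris vs Lumen: Iris wins 2–1.
  Iris vs Kestrel: Kestrel wins 2–1.
  Lumen vs Kestrel: Kestrel wins 3–0.
Copeland scores (wins − losses):
  Beacon: 0 − 5 = -5
  Granite: 3 − 2 = 1
  Apollo: 2 − 3 = -1
  Iris: 4 − 1 = 3
  Lumen: 1 − 4 = -3
  Kestrel: 5 − 0 = 5
Kestrel has the best Copeland score.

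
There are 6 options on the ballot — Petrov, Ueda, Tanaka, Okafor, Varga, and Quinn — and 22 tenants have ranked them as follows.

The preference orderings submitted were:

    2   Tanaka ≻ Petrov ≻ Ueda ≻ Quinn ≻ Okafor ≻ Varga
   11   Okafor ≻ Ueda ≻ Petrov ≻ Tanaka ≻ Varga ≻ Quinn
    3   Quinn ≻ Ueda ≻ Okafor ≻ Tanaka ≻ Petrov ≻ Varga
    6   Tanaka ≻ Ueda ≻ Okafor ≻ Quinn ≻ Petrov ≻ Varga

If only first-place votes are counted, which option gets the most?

First-place vote totals:
  Petrov: 0
  Ueda: 0
  Tanaka: 8
  Okafor: 11
  Varga: 0
  Quinn: 3
Okafor has the most first-place votes.

Okafor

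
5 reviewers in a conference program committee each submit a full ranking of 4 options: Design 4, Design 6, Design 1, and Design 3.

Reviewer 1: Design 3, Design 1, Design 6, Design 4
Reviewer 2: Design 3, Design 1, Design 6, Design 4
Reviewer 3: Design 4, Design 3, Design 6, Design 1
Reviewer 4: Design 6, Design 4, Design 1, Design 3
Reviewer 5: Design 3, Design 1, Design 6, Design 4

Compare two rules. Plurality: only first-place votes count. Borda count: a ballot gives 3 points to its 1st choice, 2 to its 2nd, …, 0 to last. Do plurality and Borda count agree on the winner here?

Plurality first-place counts: Design 4 1, Design 6 1, Design 1 0, Design 3 3 → Design 3.
Borda totals: Design 4 5, Design 6 7, Design 1 7, Design 3 11 → Design 3.
The two rules agree on Design 3.

Yes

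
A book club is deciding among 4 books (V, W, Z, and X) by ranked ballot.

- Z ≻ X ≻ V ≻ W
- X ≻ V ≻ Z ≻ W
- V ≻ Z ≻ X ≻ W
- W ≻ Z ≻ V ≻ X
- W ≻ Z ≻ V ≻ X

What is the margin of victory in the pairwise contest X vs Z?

Ballots ranking X above Z: 1.
Ballots ranking Z above X: 4.
Z wins 4–1, a margin of 3.

3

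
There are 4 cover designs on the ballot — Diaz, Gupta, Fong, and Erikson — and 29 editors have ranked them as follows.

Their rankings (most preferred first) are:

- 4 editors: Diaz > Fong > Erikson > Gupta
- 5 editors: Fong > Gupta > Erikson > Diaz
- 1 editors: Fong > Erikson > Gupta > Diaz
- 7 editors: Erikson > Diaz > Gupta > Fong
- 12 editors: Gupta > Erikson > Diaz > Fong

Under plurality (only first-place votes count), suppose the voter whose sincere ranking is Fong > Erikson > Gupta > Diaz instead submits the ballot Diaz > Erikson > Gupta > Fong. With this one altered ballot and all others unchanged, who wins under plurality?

Gupta

First-place totals with the altered ballot: Diaz 5, Gupta 12, Fong 5, Erikson 7.
The winner is unchanged: still Gupta.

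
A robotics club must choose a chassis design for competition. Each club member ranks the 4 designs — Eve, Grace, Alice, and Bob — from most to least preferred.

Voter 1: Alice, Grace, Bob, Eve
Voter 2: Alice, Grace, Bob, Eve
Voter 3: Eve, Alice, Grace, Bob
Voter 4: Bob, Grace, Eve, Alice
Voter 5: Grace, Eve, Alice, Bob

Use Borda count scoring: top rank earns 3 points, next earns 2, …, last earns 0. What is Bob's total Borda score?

Borda scores:
  Eve: 0 + 0 + 3 + 1 + 2 = 6
  Grace: 2 + 2 + 1 + 2 + 3 = 10
  Alice: 3 + 3 + 2 + 0 + 1 = 9
  Bob: 1 + 1 + 0 + 3 + 0 = 5

5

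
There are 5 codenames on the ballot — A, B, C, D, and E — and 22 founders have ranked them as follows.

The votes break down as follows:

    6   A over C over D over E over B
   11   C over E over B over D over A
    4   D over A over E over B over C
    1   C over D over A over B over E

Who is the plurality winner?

First-place vote totals:
  A: 6
  B: 0
  C: 12
  D: 4
  E: 0
C has the most first-place votes.

C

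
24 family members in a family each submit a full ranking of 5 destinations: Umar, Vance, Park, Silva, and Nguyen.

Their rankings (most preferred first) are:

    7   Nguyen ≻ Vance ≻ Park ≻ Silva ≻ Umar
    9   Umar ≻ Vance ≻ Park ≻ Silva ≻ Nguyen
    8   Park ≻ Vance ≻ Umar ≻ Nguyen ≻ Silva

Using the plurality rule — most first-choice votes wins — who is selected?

Umar

First-place vote totals:
  Umar: 9
  Vance: 0
  Park: 8
  Silva: 0
  Nguyen: 7
Umar has the most first-place votes.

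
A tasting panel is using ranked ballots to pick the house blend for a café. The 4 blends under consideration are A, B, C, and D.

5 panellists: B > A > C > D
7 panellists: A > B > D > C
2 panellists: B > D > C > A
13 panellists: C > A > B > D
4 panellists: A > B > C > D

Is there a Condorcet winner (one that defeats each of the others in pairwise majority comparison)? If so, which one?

A

Head-to-head results (31 voters total):
A vs B: A wins 24–7.
A vs C: A wins 16–15.
A vs D: A wins 29–2.
B vs C: B wins 18–13.
B vs D: B wins 31–0.
C vs D: C wins 22–9.
A beats each rival — B (24–7), C (16–15), D (29–2) — so A is the Condorcet winner.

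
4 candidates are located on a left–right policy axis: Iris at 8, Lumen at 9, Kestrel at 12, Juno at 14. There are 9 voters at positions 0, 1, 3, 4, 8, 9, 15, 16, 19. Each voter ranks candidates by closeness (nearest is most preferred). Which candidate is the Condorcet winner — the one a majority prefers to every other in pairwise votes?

With single-peaked preferences on a line, the Condorcet winner is the candidate closest to the median voter.
The median voter (position 8) is closest to Iris at 8.
Check: Iris vs Kestrel — voters closer to Iris: 6 of 9.

Iris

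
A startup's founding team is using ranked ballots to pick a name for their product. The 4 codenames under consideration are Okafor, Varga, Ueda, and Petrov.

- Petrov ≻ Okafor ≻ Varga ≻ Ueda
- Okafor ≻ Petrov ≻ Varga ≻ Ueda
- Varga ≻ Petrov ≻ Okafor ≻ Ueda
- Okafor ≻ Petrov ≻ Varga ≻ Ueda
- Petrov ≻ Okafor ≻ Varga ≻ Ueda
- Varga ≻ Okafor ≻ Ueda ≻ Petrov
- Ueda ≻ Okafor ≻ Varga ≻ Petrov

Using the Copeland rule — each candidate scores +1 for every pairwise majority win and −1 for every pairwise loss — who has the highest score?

Okafor

Pairwise results:
  Okafor vs Varga: Okafor wins 5–2.
  Okafor vs Ueda: Okafor wins 6–1.
  Okafor vs Petrov: Okafor wins 4–3.
  Varga vs Ueda: Varga wins 6–1.
  Varga vs Petrov: Petrov wins 4–3.
  Ueda vs Petrov: Petrov wins 5–2.
Copeland scores (wins − losses):
  Okafor: 3 − 0 = 3
  Varga: 1 − 2 = -1
  Ueda: 0 − 3 = -3
  Petrov: 2 − 1 = 1
Okafor has the best Copeland score.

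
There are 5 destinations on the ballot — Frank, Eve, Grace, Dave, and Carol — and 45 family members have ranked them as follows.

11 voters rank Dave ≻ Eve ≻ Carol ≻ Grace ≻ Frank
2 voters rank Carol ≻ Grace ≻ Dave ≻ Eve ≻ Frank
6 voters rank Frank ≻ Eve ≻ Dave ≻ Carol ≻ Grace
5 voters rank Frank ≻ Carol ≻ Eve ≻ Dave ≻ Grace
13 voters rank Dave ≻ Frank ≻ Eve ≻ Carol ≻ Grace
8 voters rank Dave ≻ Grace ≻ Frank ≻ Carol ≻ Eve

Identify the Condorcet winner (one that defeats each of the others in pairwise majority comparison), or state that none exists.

Dave

Head-to-head results (45 voters total):
Frank vs Eve: Frank wins 32–13.
Frank vs Grace: Frank wins 24–21.
Frank vs Dave: Dave wins 34–11.
Frank vs Carol: Frank wins 32–13.
Eve vs Grace: Eve wins 35–10.
Eve vs Dave: Dave wins 34–11.
Eve vs Carol: Eve wins 30–15.
Grace vs Dave: Dave wins 43–2.
Grace vs Carol: Carol wins 37–8.
Dave vs Carol: Dave wins 38–7.
Dave beats each rival — Frank (34–11), Eve (34–11), Grace (43–2), Carol (38–7) — so Dave is the Condorcet winner.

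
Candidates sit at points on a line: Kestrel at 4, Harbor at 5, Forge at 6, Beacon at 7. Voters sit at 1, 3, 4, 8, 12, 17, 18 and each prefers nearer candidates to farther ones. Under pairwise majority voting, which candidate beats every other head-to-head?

Beacon

With single-peaked preferences on a line, the Condorcet winner is the candidate closest to the median voter.
The median voter (position 8) is closest to Beacon at 7.
Check: Beacon vs Kestrel — voters closer to Beacon: 4 of 7.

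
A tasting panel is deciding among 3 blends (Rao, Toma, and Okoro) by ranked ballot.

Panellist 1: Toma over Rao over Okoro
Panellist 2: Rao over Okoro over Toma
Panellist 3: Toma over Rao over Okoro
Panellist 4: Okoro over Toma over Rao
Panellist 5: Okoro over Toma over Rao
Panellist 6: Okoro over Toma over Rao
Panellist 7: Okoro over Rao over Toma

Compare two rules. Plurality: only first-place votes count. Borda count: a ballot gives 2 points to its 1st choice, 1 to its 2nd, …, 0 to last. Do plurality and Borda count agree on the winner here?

Yes

Plurality first-place counts: Rao 1, Toma 2, Okoro 4 → Okoro.
Borda totals: Rao 5, Toma 7, Okoro 9 → Okoro.
The two rules agree on Okoro.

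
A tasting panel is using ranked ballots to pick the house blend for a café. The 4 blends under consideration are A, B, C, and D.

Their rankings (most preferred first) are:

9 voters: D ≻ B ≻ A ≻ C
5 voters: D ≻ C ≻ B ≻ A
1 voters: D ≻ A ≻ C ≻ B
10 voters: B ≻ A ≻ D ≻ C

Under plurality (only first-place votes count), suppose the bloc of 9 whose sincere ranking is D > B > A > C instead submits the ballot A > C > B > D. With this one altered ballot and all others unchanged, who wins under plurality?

B

First-place totals with the altered ballot: A 9, B 10, C 0, D 6.
The switch changes the winner from D to B.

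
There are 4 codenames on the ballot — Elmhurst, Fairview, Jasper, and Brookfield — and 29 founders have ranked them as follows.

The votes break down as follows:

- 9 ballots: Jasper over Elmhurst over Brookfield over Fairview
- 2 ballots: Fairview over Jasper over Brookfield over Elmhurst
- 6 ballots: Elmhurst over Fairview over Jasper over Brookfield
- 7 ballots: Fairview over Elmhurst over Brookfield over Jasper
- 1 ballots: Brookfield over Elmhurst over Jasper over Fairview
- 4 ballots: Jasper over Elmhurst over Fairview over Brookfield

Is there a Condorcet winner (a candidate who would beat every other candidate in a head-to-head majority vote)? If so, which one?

No Condorcet winner

Head-to-head results (29 voters total):
Elmhurst vs Fairview: Elmhurst wins 20–9.
Elmhurst vs Jasper: Jasper wins 15–14.
Elmhurst vs Brookfield: Elmhurst wins 26–3.
Fairview vs Jasper: Fairview wins 15–14.
Fairview vs Brookfield: Fairview wins 19–10.
Jasper vs Brookfield: Jasper wins 21–8.
No candidate beats all others: Elmhurst beats Fairview beats Jasper beats Elmhurst, a majority cycle.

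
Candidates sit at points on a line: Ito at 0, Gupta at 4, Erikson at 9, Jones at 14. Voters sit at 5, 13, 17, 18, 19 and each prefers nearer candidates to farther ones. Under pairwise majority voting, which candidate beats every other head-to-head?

With single-peaked preferences on a line, the Condorcet winner is the candidate closest to the median voter.
The median voter (position 17) is closest to Jones at 14.
Check: Jones vs Erikson — voters closer to Jones: 4 of 5.

Jones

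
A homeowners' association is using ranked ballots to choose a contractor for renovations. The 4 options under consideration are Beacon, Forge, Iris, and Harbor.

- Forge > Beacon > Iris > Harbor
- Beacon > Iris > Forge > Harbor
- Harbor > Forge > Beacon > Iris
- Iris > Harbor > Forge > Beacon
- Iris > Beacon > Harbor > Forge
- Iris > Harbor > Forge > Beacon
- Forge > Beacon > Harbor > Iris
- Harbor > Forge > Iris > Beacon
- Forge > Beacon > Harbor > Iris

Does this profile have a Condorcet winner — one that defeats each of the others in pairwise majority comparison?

Head-to-head results (9 voters total):
Beacon vs Forge: Forge wins 7–2.
Beacon vs Iris: Beacon wins 5–4.
Beacon vs Harbor: Beacon wins 5–4.
Forge vs Iris: Forge wins 5–4.
Forge vs Harbor: Harbor wins 5–4.
Iris vs Harbor: Iris wins 5–4.
No candidate beats all others: Beacon beats Harbor beats Forge beats Beacon, a majority cycle.

No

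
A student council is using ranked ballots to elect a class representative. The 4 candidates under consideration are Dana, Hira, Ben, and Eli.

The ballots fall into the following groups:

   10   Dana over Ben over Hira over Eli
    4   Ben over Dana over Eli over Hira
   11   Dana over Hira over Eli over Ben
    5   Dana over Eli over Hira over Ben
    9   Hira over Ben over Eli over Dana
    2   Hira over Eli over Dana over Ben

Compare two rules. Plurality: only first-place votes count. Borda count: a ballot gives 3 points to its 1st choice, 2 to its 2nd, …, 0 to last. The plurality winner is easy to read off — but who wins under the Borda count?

Dana

Plurality first-place counts: Dana 26, Hira 11, Ben 4, Eli 0 → Dana.
Borda totals: Dana 88, Hira 70, Ben 50, Eli 38 → Dana.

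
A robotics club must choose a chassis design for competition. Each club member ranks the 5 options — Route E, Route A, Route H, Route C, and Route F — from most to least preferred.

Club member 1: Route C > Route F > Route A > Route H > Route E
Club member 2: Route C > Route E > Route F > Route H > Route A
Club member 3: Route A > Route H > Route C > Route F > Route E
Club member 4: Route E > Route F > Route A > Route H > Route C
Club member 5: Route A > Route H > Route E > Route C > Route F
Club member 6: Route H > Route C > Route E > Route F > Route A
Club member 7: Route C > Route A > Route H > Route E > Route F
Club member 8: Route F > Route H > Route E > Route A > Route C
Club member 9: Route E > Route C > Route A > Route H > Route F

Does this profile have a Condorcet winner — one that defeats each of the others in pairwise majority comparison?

Head-to-head results (9 voters total):
Route E vs Route A: Route E wins 5–4.
Route E vs Route H: Route H wins 6–3.
Route E vs Route C: Route C wins 5–4.
Route E vs Route F: Route E wins 6–3.
Route A vs Route H: Route A wins 6–3.
Route A vs Route C: Route C wins 5–4.
Route A vs Route F: Route F wins 5–4.
Route H vs Route C: Route H wins 5–4.
Route H vs Route F: Route H wins 5–4.
Route C vs Route F: Route C wins 7–2.
No candidate beats all others: Route E beats Route A beats Route H beats Route E, a majority cycle.

No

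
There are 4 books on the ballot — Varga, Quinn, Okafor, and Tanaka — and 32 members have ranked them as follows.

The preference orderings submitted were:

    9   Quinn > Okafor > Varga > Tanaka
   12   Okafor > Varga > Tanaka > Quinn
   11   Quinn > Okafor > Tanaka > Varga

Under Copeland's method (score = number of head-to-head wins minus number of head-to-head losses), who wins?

Pairwise results:
  Varga vs Quinn: Quinn wins 20–12.
  Varga vs Okafor: Okafor wins 32–0.
  Varga vs Tanaka: Varga wins 21–11.
  Quinn vs Okafor: Quinn wins 20–12.
  Quinn vs Tanaka: Quinn wins 20–12.
  Okafor vs Tanaka: Okafor wins 32–0.
Copeland scores (wins − losses):
  Varga: 1 − 2 = -1
  Quinn: 3 − 0 = 3
  Okafor: 2 − 1 = 1
  Tanaka: 0 − 3 = -3
Quinn has the best Copeland score.

Quinn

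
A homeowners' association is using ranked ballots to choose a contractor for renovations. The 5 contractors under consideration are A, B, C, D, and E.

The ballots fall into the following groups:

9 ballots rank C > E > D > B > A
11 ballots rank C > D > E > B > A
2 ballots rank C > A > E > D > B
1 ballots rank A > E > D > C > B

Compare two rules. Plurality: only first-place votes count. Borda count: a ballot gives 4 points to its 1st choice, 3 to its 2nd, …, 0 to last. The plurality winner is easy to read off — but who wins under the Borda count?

Plurality first-place counts: A 1, B 0, C 22, D 0, E 0 → C.
Borda totals: A 10, B 20, C 89, D 55, E 56 → C.

C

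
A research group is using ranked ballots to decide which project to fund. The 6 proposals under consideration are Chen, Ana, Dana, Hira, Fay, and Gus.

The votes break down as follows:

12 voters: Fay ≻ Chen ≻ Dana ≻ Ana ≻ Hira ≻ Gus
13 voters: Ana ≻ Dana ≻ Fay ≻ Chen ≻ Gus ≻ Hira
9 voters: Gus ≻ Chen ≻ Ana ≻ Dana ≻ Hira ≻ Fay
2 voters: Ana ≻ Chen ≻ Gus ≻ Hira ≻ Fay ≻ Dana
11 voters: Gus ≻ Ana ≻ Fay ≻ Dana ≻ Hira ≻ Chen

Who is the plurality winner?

Gus

First-place vote totals:
  Chen: 0
  Ana: 15
  Dana: 0
  Hira: 0
  Fay: 12
  Gus: 20
Gus has the most first-place votes.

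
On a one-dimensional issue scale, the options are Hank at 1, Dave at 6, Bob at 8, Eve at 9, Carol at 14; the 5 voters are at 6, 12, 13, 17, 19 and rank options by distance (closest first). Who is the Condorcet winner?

Carol

With single-peaked preferences on a line, the Condorcet winner is the candidate closest to the median voter.
The median voter (position 13) is closest to Carol at 14.
Check: Carol vs Hank — voters closer to Carol: 4 of 5.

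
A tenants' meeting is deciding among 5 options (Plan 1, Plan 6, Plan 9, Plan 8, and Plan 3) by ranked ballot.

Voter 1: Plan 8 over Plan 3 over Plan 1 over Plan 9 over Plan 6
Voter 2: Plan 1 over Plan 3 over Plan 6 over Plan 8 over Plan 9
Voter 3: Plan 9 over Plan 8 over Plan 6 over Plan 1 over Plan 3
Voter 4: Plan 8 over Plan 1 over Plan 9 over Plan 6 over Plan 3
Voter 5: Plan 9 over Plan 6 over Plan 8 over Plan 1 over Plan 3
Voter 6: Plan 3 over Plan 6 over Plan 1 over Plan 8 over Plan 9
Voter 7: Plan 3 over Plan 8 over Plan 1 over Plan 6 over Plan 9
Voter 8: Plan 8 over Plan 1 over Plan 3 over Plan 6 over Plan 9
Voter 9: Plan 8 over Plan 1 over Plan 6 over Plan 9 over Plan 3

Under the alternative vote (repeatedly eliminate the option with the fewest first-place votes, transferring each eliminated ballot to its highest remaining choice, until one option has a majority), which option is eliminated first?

Round 1: Plan 8 4, Plan 9 2, Plan 3 2, Plan 1 1, Plan 6 0. Plan 6 has the fewest and is eliminated.
Round 2: Plan 8 4, Plan 9 2, Plan 3 2, Plan 1 1. Plan 1 has the fewest and is eliminated.
Round 3: Plan 8 4, Plan 3 3, Plan 9 2. Plan 9 has the fewest and is eliminated.
Round 4: Plan 8 6, Plan 3 3. Plan 8 has a majority.

Plan 6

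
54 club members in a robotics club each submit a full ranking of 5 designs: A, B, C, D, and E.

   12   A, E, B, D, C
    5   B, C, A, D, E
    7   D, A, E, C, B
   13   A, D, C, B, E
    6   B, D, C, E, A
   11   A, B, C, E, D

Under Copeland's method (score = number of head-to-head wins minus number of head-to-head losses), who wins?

A

Pairwise results:
  A vs B: A wins 43–11.
  A vs C: A wins 43–11.
  A vs D: A wins 41–13.
  A vs E: A wins 48–6.
  B vs C: B wins 34–20.
  B vs D: B wins 34–20.
  B vs E: B wins 35–19.
  C vs D: D wins 38–16.
  C vs E: C wins 35–19.
  D vs E: D wins 31–23.
Copeland scores (wins − losses):
  A: 4 − 0 = 4
  B: 3 − 1 = 2
  C: 1 − 3 = -2
  D: 2 − 2 = 0
  E: 0 − 4 = -4
A has the best Copeland score.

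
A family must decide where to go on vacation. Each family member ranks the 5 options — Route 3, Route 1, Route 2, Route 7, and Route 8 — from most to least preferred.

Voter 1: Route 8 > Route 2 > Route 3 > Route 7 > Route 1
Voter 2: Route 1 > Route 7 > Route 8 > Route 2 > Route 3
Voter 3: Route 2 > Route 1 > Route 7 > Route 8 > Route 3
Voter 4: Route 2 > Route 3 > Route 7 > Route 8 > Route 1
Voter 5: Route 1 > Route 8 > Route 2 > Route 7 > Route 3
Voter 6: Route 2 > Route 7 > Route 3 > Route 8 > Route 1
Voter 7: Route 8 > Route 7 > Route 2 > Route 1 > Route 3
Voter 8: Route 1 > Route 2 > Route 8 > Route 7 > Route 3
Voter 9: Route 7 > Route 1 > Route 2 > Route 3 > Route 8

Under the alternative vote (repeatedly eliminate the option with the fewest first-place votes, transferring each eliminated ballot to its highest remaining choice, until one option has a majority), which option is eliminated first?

Round 1: Route 1 3, Route 2 3, Route 8 2, Route 7 1, Route 3 0. Route 3 has the fewest and is eliminated.
Round 2: Route 1 3, Route 2 3, Route 8 2, Route 7 1. Route 7 has the fewest and is eliminated.
Round 3: Route 1 4, Route 2 3, Route 8 2. Route 8 has the fewest and is eliminated.
Round 4: Route 2 5, Route 1 4. Route 2 has a majority.

Route 3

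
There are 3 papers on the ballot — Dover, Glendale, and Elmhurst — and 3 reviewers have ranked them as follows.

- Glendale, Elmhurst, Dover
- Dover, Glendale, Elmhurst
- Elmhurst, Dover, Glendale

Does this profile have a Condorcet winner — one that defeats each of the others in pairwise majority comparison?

Head-to-head results (3 voters total):
Dover vs Glendale: Dover wins 2–1.
Dover vs Elmhurst: Elmhurst wins 2–1.
Glendale vs Elmhurst: Glendale wins 2–1.
No candidate beats all others: Dover beats Glendale beats Elmhurst beats Dover, a majority cycle.

No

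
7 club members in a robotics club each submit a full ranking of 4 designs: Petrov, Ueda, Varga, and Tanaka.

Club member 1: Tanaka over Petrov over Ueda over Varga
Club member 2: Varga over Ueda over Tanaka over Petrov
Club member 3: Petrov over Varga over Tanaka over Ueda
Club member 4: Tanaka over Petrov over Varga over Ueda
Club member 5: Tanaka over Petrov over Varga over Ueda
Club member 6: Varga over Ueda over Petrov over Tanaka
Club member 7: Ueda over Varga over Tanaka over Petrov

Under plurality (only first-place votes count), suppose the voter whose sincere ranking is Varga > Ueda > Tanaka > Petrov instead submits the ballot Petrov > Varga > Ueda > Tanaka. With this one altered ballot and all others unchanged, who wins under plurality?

First-place totals with the altered ballot: Petrov 2, Ueda 1, Varga 1, Tanaka 3.
The winner is unchanged: still Tanaka.

Tanaka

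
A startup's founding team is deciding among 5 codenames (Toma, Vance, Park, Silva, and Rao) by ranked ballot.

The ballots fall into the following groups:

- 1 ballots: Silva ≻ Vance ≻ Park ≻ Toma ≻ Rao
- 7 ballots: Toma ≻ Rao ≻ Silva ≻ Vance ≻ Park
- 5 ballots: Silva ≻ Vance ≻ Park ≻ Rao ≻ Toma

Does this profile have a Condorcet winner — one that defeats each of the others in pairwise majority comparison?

Head-to-head results (13 voters total):
Toma vs Vance: Toma wins 7–6.
Toma vs Park: Toma wins 7–6.
Toma vs Silva: Toma wins 7–6.
Toma vs Rao: Toma wins 8–5.
Vance vs Park: Vance wins 13–0.
Vance vs Silva: Silva wins 13–0.
Vance vs Rao: Rao wins 7–6.
Park vs Silva: Silva wins 13–0.
Park vs Rao: Rao wins 7–6.
Silva vs Rao: Rao wins 7–6.
Toma beats each rival — Vance (7–6), Park (7–6), Silva (7–6), Rao (8–5) — so Toma is the Condorcet winner.

Yes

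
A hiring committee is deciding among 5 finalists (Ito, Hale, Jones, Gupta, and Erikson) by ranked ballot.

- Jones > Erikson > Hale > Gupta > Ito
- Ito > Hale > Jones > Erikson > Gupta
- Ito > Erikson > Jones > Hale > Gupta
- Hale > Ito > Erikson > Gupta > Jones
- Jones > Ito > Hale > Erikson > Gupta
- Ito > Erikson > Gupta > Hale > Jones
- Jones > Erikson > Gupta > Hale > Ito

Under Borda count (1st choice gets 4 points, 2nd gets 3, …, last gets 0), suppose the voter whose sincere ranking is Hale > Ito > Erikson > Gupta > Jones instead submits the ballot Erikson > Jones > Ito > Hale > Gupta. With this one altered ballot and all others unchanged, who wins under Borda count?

Jones

Borda totals with the altered ballot: Ito 17, Hale 11, Jones 19, Gupta 5, Erikson 18.
The switch changes the winner from Ito to Jones.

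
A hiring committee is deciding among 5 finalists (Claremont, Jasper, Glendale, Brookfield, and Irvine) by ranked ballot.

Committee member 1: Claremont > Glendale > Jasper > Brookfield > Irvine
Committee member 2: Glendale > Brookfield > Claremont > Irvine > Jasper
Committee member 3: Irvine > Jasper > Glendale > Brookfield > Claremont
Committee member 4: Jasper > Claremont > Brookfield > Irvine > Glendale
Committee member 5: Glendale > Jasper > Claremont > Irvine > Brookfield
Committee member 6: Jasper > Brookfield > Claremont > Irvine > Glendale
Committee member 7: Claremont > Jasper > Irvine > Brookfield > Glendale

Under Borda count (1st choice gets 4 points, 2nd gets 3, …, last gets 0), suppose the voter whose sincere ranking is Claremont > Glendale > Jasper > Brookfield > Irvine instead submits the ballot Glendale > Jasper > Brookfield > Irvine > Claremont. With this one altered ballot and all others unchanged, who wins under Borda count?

Jasper

Borda totals with the altered ballot: Claremont 13, Jasper 20, Glendale 14, Brookfield 12, Irvine 11.
The winner is unchanged: still Jasper.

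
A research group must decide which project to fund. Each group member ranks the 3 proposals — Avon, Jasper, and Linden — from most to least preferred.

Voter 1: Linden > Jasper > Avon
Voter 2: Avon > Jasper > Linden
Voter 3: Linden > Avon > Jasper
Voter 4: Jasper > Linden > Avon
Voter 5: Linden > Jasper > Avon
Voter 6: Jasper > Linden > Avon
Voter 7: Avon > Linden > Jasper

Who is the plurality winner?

First-place vote totals:
  Avon: 2
  Jasper: 2
  Linden: 3
Linden has the most first-place votes.

Linden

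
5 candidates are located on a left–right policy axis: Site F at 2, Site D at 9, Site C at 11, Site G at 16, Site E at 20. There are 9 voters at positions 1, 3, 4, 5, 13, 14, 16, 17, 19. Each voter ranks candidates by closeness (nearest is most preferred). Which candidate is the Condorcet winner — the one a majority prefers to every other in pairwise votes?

Site C

With single-peaked preferences on a line, the Condorcet winner is the candidate closest to the median voter.
The median voter (position 13) is closest to Site C at 11.
Check: Site C vs Site G — voters closer to Site C: 5 of 9.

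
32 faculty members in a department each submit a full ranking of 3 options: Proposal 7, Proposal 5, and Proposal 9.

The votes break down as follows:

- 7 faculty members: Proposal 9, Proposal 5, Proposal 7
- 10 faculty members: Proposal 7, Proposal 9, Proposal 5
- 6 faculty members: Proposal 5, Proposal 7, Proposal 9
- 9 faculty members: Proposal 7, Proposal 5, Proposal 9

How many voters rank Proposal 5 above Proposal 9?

Ballots ranking Proposal 5 above Proposal 9: 6+9 = 15.
Ballots ranking Proposal 9 above Proposal 5: 7+10 = 17.
So 15 of 32 voters prefer Proposal 5 to Proposal 9.

15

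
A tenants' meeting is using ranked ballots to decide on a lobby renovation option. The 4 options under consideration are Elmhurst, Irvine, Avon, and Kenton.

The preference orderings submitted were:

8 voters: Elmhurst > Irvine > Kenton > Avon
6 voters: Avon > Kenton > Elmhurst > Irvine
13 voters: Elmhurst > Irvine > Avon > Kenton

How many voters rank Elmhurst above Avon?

21

Ballots ranking Elmhurst above Avon: 8+13 = 21.
Ballots ranking Avon above Elmhurst: 6.
So 21 of 27 voters prefer Elmhurst to Avon.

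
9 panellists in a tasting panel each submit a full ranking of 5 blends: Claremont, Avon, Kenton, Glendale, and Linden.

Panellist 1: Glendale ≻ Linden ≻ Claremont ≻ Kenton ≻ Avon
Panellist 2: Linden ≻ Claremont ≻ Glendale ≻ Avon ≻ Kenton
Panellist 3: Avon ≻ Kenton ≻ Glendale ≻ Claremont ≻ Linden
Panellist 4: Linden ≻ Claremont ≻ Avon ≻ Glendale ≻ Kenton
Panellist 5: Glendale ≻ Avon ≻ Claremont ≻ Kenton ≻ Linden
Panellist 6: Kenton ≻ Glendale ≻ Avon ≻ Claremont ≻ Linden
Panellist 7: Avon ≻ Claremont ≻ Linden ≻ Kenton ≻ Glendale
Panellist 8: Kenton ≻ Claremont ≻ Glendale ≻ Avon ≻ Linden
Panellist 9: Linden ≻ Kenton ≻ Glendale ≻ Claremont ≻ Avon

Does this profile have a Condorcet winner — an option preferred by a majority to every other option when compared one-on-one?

No

Head-to-head results (9 voters total):
Claremont vs Avon: Claremont wins 5–4.
Claremont vs Kenton: Claremont wins 5–4.
Claremont vs Glendale: Glendale wins 5–4.
Claremont vs Linden: Claremont wins 5–4.
Avon vs Kenton: Avon wins 5–4.
Avon vs Glendale: Glendale wins 6–3.
Avon vs Linden: Avon wins 5–4.
Kenton vs Glendale: Kenton wins 5–4.
Kenton vs Linden: Linden wins 5–4.
Glendale vs Linden: Glendale wins 5–4.
No candidate beats all others: Claremont beats Kenton beats Glendale beats Claremont, a majority cycle.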